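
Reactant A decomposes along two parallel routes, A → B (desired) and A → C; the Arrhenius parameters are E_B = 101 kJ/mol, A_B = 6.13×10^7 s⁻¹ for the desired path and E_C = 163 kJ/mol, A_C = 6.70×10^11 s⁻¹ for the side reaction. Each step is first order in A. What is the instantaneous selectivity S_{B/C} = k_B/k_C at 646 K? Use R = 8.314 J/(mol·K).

Since both paths have the same order in A, the concentration cancels and S_{B/C} = k_B/k_C = (A_B/A_C)·exp[(E_C−E_B)/(RT)].
(E_C−E_B)/(RT) = (163−101)×10³/(8.314×646) = 62000/5371 = 11.54.
k_B/k_C = (6.13×10^7/6.70×10^11)·exp(11.54) = 9.149×10^-5 × 1.031×10^5 = 9.44.
Since E_B < E_C, lowering the temperature improves selectivity toward B.

9.44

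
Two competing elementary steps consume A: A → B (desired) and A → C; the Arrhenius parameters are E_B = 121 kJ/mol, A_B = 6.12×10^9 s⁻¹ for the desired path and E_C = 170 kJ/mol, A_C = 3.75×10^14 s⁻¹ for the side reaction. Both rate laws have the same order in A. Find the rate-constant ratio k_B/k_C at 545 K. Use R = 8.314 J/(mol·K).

With equal orders, S_{B/C} = k_B/k_C = (A_B/A_C)·exp[(E_C−E_B)/(RT)].
(E_C−E_B)/(RT) = (170−121)×10³/(8.314×545) = 49000/4531 = 10.81.
k_B/k_C = (6.12×10^9/3.75×10^14)·exp(10.81) = 1.632×10^-5 × 49716 = 0.811.
Since E_B < E_C, lowering the temperature improves selectivity toward B.

0.811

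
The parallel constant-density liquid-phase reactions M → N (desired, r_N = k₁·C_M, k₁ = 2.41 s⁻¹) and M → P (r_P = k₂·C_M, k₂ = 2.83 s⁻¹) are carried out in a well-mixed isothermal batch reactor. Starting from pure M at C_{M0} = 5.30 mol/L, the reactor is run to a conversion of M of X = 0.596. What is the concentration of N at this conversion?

C_M = C_{M0}(1−X) = 2.141 mol/L.
Both paths are first order in M, so the instantaneous fraction to N is constant: dC_N/d(−C_M) = k₁/(k₁+k₂) = 0.4599.
C_N = 0.4599·(C_{M0}−C_M) = 0.4599×3.159 = 1.45 mol/L.

1.45 mol/L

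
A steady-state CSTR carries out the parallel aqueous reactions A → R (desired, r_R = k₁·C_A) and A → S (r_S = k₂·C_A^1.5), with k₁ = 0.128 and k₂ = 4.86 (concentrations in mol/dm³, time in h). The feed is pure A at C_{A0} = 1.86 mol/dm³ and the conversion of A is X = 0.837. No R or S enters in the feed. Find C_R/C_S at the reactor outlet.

Exit C_A = C_{A0}(1−X) = 1.86×0.163 = 0.3032 mol/dm³.
Rates in a CSTR are evaluated at the outlet concentration: r_R = 0.128×0.3032 = 0.03881, r_S = 4.86×0.3032^1.5 = 0.8113.
Overall selectivity = C_R/C_S = r_Rτ/(r_Sτ) = r_R/r_S = 0.0478.

0.0478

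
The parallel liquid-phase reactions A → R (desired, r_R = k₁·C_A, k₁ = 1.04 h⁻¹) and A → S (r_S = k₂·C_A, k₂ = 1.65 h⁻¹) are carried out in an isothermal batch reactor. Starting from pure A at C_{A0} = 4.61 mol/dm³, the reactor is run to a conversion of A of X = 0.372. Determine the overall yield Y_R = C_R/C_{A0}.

0.144

C_A = C_{A0}(1−X) = 2.895 mol/dm³.
Both paths are first order in A, so the instantaneous fraction to R is constant: dC_R/d(−C_A) = k₁/(k₁+k₂) = 0.3866.
C_R = 0.3866·(C_{A0}−C_A) = 0.3866×1.715 = 0.663 mol/dm³.
Y_R = C_R/C_{A0} = 0.6630/4.61 = 0.144.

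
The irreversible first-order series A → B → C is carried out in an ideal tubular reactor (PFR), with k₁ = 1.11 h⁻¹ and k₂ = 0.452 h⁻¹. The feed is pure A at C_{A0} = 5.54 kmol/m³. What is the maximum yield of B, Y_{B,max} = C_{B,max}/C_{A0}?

0.539

At the optimum, C_{B,max}/C_{A0} = (k₁/k₂)^[k₂/(k₂−k₁)].
= (1.11/0.452)^(0.452/(0.452−1.11)) = (2.456)^(-0.6869) = 0.5395.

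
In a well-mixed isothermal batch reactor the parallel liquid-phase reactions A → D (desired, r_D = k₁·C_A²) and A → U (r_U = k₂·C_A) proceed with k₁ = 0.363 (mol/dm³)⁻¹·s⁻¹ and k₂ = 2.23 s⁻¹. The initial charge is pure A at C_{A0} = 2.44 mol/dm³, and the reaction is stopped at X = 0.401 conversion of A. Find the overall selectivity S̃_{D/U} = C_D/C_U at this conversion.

0.316

C_A = C_{A0}(1−X) = 1.462 mol/dm³.
Along a PFR/batch, dC_U/dC_A = −r_U/(r_D+r_U) = −k₂/(k₂+k₁·C_A).
Integrating from C_{A0} to C_A: C_U = (2.23/0.363)·ln[(2.23+0.363·2.44)/(2.23+0.363·1.46)] = 6.143·ln(3.116/2.761) = 0.7435 mol/dm³.
Then C_D = (C_{A0}−C_A) − C_U = 0.9784 − 0.7435 = 0.2349 mol/dm³.
S̃_{D/U} = C_D/C_U = 0.2349/0.7435 = 0.316.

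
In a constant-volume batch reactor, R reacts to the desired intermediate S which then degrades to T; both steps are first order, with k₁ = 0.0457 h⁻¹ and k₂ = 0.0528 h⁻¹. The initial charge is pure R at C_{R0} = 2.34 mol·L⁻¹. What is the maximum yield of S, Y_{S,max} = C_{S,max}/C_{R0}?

Evaluating C_S at t_opt = ln(k₂/k₁)/(k₂−k₁) gives C_{S,max}/C_{R0} = (k₁/k₂)^[k₂/(k₂−k₁)].
= (0.0457/0.0528)^(0.0528/(0.0528−0.0457)) = (0.8655)^(7.437) = 0.3417.

0.342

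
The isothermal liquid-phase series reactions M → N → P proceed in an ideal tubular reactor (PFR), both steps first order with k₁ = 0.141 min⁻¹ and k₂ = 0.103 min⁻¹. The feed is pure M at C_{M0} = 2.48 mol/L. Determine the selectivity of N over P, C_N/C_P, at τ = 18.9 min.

The intermediate concentration in a first-order A→B→C sequence is C_N = k₁C_{M0}(e^(−k₁τ) − e^(−k₂τ))/(k₂−k₁).
e^(−k₁τ) = e^(−0.141×18.9) = e^(−2.665) = 0.06961; e^(−k₂τ) = e^(−1.947) = 0.1427.
C_N = 0.141×2.48/(0.103−0.141) × (0.06961−0.1427) = (-9.202)×(-0.07314) = 0.6730 mol/L.
C_M = C_{M0}e^(−k₁τ) = 0.1726 mol/L, so C_P = C_{M0}−C_M−C_N = 1.634 mol/L; C_N/C_P = 0.412.

0.412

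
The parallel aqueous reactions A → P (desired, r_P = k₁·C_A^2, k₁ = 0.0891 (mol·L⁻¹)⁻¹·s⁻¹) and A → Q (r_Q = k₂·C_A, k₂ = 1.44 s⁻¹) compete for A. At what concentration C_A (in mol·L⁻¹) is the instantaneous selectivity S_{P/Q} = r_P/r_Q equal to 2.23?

36.0 mol·L⁻¹

S_{P/Q} = (k₁/k₂)·C_A ⇒ C_A = S·k₂/k₁.
= 2.23×1.44/0.0891 = 36.0 mol·L⁻¹.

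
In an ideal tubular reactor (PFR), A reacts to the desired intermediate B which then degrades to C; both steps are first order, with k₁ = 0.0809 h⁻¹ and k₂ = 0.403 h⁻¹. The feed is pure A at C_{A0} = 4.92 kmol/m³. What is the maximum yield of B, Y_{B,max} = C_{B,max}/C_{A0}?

0.134

Evaluating C_B at τ_opt = ln(k₂/k₁)/(k₂−k₁) gives C_{B,max}/C_{A0} = (k₁/k₂)^[k₂/(k₂−k₁)].
= (0.0809/0.403)^(0.403/(0.403−0.0809)) = (0.2007)^(1.251) = 0.1341.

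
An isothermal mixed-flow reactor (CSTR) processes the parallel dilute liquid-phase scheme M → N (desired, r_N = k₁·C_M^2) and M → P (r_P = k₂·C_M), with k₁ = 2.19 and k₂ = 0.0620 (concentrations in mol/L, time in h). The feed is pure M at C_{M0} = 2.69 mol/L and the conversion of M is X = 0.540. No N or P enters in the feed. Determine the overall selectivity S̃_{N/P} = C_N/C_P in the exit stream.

43.7

Exit C_M = C_{M0}(1−X) = 2.69×0.460 = 1.237 mol/L.
A CSTR operates uniformly at the exit composition, giving r_N = 3.353 and r_P = 0.07672 (each k·C_M^n at C_M = 1.237).
Overall selectivity = C_N/C_P = r_Nτ/(r_Pτ) = r_N/r_P = 43.7.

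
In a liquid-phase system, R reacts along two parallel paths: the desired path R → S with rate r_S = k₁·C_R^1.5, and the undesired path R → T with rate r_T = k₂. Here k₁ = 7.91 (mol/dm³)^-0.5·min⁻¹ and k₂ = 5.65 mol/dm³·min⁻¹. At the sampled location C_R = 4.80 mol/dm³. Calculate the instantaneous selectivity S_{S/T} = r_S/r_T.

14.7

S_{S/T} = r_S/r_T = (k₁·C_R^1.5)/(k₂) = (k₁/k₂)·C_R^1.5.
= (7.91×4.800^1.5) / (5.65) = 83.18/5.650 = 14.7.
Since the desired path is higher order in R, keeping C_R high (PFR or concentrated feed) favours S.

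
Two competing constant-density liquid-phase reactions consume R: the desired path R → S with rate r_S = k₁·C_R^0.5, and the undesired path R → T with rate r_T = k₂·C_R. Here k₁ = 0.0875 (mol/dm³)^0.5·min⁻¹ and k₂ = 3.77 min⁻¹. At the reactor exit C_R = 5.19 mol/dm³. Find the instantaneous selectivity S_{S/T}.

0.0102

S_{S/T} = r_S/r_T = (k₁·C_R^0.5)/(k₂·C_R) = (k₁/k₂)·C_R^-0.5.
= (0.0875×5.190^0.5) / (3.77×5.190) = 0.1993/19.57 = 0.0102.
The undesired path is higher order in R, so low C_R (CSTR or dilute feed) favours S.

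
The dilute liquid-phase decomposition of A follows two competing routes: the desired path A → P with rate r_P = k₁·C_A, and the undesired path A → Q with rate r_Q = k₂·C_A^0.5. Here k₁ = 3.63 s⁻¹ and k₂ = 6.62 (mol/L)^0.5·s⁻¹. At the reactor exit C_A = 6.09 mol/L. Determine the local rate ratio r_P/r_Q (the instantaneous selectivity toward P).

1.35

S_{P/Q} = r_P/r_Q = (k₁·C_A)/(k₂·C_A^0.5) = (k₁/k₂)·C_A^0.5.
= (3.63×6.090) / (6.62×6.090^0.5) = 22.11/16.34 = 1.35.
Since the desired path is higher order in A, keeping C_A high (PFR or concentrated feed) favours P.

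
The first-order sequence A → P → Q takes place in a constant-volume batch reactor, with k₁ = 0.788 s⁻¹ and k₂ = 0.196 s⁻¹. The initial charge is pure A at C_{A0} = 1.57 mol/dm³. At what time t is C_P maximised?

2.35 s

Setting dC_P/dt = 0 gives t_opt = ln(k₂/k₁)/(k₂−k₁).
= ln(0.196/0.788)/(0.196−0.788) = ln(0.2487)/-0.5920 = -1.391/-0.5920 = 2.35 s.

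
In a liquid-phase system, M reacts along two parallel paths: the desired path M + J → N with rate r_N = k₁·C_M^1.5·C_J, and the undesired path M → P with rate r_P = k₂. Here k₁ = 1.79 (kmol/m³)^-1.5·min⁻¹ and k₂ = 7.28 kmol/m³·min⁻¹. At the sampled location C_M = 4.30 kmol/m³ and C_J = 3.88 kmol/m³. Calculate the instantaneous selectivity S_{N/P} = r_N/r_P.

S_{N/P} = r_N/r_P = (k₁·C_M^1.5·C_J)/(k₂) = (k₁/k₂)·C_M^1.5·C_J.
= (1.79×4.300^1.5×3.880) / (7.28) = 61.93/7.280 = 8.51.
Since the desired path is higher order in M, keeping C_M high (PFR or concentrated feed) favours N.

8.51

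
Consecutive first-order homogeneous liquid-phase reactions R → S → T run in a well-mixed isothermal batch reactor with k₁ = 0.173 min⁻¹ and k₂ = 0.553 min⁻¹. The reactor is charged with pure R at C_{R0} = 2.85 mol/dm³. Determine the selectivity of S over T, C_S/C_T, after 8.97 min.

For first-order series with pure R initially, C_S(t) = k₁C_{R0}/(k₂−k₁)·(e^(−k₁t) − e^(−k₂t)).
e^(−k₁t) = e^(−0.173×8.97) = e^(−1.552) = 0.2119; e^(−k₂t) = e^(−4.960) = 0.007010.
C_S = 0.173×2.85/(0.553−0.173) × (0.2119−0.007010) = 1.297×0.2049 = 0.2658 mol/dm³.
C_R = C_{R0}e^(−k₁t) = 0.6038 mol/dm³, so C_T = C_{R0}−C_R−C_S = 1.980 mol/dm³; C_S/C_T = 0.134.

0.134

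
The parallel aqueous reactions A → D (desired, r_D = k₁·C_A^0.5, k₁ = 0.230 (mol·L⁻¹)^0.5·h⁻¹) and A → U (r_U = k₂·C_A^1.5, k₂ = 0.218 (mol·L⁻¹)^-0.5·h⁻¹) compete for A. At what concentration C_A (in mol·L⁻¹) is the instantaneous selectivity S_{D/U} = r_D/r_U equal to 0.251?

S_{D/U} = (k₁/k₂)·C_A⁻¹ ⇒ C_A = (S·k₂/k₁)^(-1).
= (0.251×0.218/0.230)^(-1) = (0.2379)^(-1) = 4.20 mol·L⁻¹.

4.20 mol·L⁻¹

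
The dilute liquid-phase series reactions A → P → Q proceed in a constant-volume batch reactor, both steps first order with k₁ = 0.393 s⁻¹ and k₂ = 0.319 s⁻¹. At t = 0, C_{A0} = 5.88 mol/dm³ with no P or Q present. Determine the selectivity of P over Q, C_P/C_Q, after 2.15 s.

2.22

Solving the coupled first-order balances gives C_P(t) = [k₁/(k₂−k₁)]·C_{A0}·(e^(−k₁t) − e^(−k₂t)).
e^(−k₁t) = e^(−0.393×2.15) = e^(−0.8449) = 0.4296; e^(−k₂t) = e^(−0.6858) = 0.5037.
C_P = 0.393×5.88/(0.319−0.393) × (0.4296−0.5037) = (-31.23)×(-0.07408) = 2.313 mol/dm³.
C_A = C_{A0}e^(−k₁t) = 2.526 mol/dm³, so C_Q = C_{A0}−C_A−C_P = 1.041 mol/dm³; C_P/C_Q = 2.22.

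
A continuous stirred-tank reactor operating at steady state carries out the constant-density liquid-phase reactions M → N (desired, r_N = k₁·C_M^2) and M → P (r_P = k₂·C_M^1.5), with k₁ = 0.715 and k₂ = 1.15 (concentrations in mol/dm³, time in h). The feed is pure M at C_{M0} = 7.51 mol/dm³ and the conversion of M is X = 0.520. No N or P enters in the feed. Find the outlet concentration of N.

Exit C_M = C_{M0}(1−X) = 7.51×0.480 = 3.605 mol/dm³.
Rates in a CSTR are evaluated at the outlet concentration: r_N = 0.715×3.605^2 = 9.291, r_P = 1.15×3.605^1.5 = 7.871.
Fraction of consumed M going to N: r_N/(r_N+r_P) = 0.5414.
C_N = 0.5414·C_{M0}·X = 0.5414×7.51×0.520 = 2.11 mol/dm³.

2.11 mol/dm³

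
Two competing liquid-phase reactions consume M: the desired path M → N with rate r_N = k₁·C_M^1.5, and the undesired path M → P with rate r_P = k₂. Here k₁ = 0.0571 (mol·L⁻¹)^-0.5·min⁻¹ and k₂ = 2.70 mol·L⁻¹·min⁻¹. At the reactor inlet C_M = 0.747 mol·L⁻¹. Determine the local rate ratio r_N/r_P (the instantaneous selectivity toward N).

0.0137

S_{N/P} = r_N/r_P = (k₁·C_M^1.5)/(k₂) = (k₁/k₂)·C_M^1.5.
= (0.0571×0.7470^1.5) / (2.70) = 0.03687/2.700 = 0.0137.
Since the desired path is higher order in M, keeping C_M high (PFR or concentrated feed) favours N.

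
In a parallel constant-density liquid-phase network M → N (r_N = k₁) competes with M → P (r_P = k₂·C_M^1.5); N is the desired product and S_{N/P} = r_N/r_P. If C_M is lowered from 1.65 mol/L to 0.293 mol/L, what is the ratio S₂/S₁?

S_{N/P} = (k₁/k₂)·C_M^-1.5, so S₂/S₁ = (C_{M,2}/C_{M,1})^-1.5.
= (0.293/1.65)^(-1.5) = (0.1776)^(-1.5) = 13.4.

13.4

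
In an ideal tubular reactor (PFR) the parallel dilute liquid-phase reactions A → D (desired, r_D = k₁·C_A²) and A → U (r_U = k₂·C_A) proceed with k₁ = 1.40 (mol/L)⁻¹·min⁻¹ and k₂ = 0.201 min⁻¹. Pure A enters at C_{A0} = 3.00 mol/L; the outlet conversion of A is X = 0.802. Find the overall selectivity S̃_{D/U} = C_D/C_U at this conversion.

C_A = C_{A0}(1−X) = 0.5940 mol/L.
Along a PFR/batch, dC_U/dC_A = −r_U/(r_D+r_U) = −k₂/(k₂+k₁·C_A).
Integrating from C_{A0} to C_A: C_U = (0.201/1.40)·ln[(0.201+1.40·3.00)/(0.201+1.40·0.594)] = 0.1436·ln(4.401/1.033) = 0.2081 mol/L.
Then C_D = (C_{A0}−C_A) − C_U = 2.406 − 0.2081 = 2.198 mol/L.
S̃_{D/U} = C_D/C_U = 2.198/0.2081 = 10.6.

10.6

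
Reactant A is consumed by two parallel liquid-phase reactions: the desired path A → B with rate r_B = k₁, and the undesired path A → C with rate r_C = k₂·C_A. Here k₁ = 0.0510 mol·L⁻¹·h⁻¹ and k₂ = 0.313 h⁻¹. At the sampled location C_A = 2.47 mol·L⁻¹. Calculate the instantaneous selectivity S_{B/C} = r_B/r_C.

0.0660

S_{B/C} = r_B/r_C = (k₁)/(k₂·C_A) = (k₁/k₂)·C_A⁻¹.
= (0.0510) / (0.313×2.470) = 0.05100/0.7731 = 0.0660.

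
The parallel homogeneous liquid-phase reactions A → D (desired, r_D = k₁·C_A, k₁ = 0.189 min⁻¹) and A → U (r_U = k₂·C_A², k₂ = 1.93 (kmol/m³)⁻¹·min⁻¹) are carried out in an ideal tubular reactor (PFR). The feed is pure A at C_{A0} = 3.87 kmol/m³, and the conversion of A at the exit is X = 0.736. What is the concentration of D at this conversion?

0.124 kmol/m³

C_A = C_{A0}(1−X) = 1.022 kmol/m³.
Along a PFR/batch, dC_D/dC_A = −r_D/(r_D+r_U) = −k₁/(k₁+k₂·C_A).
Integrating from C_{A0} to C_A: C_D = (0.189/1.93)·ln[(0.189+1.93·3.87)/(0.189+1.93·1.02)] = 0.09793·ln(7.658/2.161) = 0.1239 kmol/m³.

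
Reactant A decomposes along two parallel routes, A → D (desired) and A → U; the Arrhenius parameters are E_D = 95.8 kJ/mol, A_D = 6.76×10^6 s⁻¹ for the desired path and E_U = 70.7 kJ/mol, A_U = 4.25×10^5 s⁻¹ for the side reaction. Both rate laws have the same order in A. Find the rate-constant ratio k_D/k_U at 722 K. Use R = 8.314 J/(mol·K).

With equal orders, S_{D/U} = k_D/k_U = (A_D/A_U)·exp[(E_U−E_D)/(RT)].
(E_U−E_D)/(RT) = (70.7−95.8)×10³/(8.314×722) = -25100/6003 = -4.181.
k_D/k_U = (6.76×10^6/4.25×10^5)·exp(-4.181) = 15.91 × 0.01528 = 0.243.
Since E_D > E_U, raising the temperature improves selectivity toward D.

0.243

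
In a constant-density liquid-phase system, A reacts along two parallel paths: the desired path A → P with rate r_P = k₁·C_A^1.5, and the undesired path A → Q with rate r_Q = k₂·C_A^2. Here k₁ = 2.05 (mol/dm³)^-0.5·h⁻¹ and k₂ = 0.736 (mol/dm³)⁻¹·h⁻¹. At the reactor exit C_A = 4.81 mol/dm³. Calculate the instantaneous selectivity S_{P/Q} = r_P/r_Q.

1.27

S_{P/Q} = r_P/r_Q = (k₁·C_A^1.5)/(k₂·C_A^2) = (k₁/k₂)·C_A^-0.5.
= (2.05×4.810^1.5) / (0.736×4.810^2) = 21.63/17.03 = 1.27.
The undesired path is higher order in A, so low C_A (CSTR or dilute feed) favours P.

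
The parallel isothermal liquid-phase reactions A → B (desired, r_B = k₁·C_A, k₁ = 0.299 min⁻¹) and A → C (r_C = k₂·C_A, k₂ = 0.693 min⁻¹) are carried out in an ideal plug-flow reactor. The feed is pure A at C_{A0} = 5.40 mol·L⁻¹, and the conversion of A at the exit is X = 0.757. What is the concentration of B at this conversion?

C_A = C_{A0}(1−X) = 1.312 mol·L⁻¹.
Both paths are first order in A, so the instantaneous fraction to B is constant: dC_B/d(−C_A) = k₁/(k₁+k₂) = 0.3014.
C_B = 0.3014·(C_{A0}−C_A) = 0.3014×4.088 = 1.23 mol·L⁻¹.

1.23 mol·L⁻¹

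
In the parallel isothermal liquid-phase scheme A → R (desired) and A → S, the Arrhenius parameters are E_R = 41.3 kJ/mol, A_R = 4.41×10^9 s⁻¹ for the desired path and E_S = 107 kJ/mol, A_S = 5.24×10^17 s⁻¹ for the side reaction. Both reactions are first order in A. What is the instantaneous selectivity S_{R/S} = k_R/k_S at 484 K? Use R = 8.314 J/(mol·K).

0.104

Since both paths have the same order in A, the concentration cancels and S_{R/S} = k_R/k_S = (A_R/A_S)·exp[(E_S−E_R)/(RT)].
(E_S−E_R)/(RT) = (107−41.3)×10³/(8.314×484) = 65700/4024 = 16.33.
k_R/k_S = (4.41×10^9/5.24×10^17)·exp(16.33) = 8.416×10^-9 × 1.232×10^7 = 0.104.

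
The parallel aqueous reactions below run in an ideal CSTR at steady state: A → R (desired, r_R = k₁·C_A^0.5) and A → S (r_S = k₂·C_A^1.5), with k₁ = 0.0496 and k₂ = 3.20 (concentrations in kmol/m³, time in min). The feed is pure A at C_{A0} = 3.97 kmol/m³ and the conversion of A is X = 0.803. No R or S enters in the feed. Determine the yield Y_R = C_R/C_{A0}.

Exit C_A = C_{A0}(1−X) = 3.97×0.197 = 0.7821 kmol/m³.
Rates in a CSTR are evaluated at the outlet concentration: r_R = 0.0496×0.7821^0.5 = 0.04386, r_S = 3.20×0.7821^1.5 = 2.213.
Fraction of consumed A going to R: r_R/(r_R+r_S) = 0.01943.
C_R = 0.01943·C_{A0}·X = 0.01943×3.97×0.803 = 0.0620 kmol/m³; Y_R = C_R/C_{A0} = 0.0156.

0.0156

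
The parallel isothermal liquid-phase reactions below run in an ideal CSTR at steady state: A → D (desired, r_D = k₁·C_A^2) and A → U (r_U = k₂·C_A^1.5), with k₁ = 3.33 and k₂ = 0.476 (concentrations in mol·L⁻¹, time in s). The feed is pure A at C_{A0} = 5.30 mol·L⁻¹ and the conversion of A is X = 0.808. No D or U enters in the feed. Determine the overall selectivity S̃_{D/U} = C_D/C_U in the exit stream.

Exit C_A = C_{A0}(1−X) = 5.30×0.192 = 1.018 mol·L⁻¹.
A CSTR operates uniformly at the exit composition, giving r_D = 3.448 and r_U = 0.4886 (each k·C_A^n at C_A = 1.018).
Overall selectivity = C_D/C_U = r_Dτ/(r_Uτ) = r_D/r_U = 7.06.

7.06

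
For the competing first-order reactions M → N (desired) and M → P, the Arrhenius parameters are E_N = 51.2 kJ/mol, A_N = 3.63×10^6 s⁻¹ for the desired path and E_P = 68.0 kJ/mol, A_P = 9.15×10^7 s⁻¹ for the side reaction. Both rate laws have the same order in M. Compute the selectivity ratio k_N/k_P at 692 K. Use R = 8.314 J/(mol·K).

Since both paths have the same order in M, the concentration cancels and S_{N/P} = k_N/k_P = (A_N/A_P)·exp[(E_P−E_N)/(RT)].
(E_P−E_N)/(RT) = (68.0−51.2)×10³/(8.314×692) = 16800/5753 = 2.920.
k_N/k_P = (3.63×10^6/9.15×10^7)·exp(2.920) = 0.03967 × 18.54 = 0.736.
Since E_N < E_P, lowering the temperature improves selectivity toward N.

0.736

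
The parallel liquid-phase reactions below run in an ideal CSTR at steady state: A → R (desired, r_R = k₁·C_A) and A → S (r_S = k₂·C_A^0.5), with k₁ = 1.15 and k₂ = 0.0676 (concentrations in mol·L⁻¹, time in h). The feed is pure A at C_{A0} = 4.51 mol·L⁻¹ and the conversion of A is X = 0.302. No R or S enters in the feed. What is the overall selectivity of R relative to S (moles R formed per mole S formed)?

30.2

Exit C_A = C_{A0}(1−X) = 4.51×0.698 = 3.148 mol·L⁻¹.
A CSTR operates uniformly at the exit composition, giving r_R = 3.620 and r_S = 0.1199 (each k·C_A^n at C_A = 3.148).
Overall selectivity = C_R/C_S = r_Rτ/(r_Sτ) = r_R/r_S = 30.2.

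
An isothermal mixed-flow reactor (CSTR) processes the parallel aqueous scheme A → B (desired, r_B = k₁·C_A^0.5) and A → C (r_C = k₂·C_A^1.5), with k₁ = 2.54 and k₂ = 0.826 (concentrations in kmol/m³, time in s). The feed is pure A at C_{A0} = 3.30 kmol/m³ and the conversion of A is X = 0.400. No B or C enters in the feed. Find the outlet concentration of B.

Exit C_A = C_{A0}(1−X) = 3.30×0.600 = 1.980 kmol/m³.
In a CSTR the entire volume is at exit conditions, so r_B = 2.54×1.980^0.5 = 3.574 and r_C = 0.826×1.980^1.5 = 2.301.
Fraction of consumed A going to B: r_B/(r_B+r_C) = 0.6083.
C_B = 0.6083·C_{A0}·X = 0.6083×3.30×0.400 = 0.803 kmol/m³.

0.803 kmol/m³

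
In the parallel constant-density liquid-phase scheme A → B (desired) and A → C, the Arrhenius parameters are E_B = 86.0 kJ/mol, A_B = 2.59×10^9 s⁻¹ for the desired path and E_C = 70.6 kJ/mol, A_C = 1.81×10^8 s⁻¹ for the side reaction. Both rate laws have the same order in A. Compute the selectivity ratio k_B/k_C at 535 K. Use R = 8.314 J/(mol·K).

0.449

With equal orders, S_{B/C} = k_B/k_C = (A_B/A_C)·exp[(E_C−E_B)/(RT)].
(E_C−E_B)/(RT) = (70.6−86.0)×10³/(8.314×535) = -15400/4448 = -3.462.
k_B/k_C = (2.59×10^9/1.81×10^8)·exp(-3.462) = 14.31 × 0.03136 = 0.449.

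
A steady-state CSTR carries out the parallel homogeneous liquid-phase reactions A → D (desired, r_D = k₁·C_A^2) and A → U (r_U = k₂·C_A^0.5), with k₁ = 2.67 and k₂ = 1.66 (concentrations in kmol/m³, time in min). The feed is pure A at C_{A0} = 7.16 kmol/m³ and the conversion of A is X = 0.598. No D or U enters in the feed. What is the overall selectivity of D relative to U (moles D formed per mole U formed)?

Exit C_A = C_{A0}(1−X) = 7.16×0.402 = 2.878 kmol/m³.
Rates in a CSTR are evaluated at the outlet concentration: r_D = 2.67×2.878^2 = 22.12, r_U = 1.66×2.878^0.5 = 2.816.
Overall selectivity = C_D/C_U = r_Dτ/(r_Uτ) = r_D/r_U = 7.85.

7.85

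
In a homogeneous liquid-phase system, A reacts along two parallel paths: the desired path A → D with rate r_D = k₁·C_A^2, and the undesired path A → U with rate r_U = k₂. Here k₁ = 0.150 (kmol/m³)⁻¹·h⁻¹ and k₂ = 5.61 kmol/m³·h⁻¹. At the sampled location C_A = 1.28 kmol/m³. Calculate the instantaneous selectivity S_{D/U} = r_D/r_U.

0.0438

S_{D/U} = r_D/r_U = (k₁·C_A^2)/(k₂) = (k₁/k₂)·C_A^2.
= (0.150×1.280^2) / (5.61) = 0.2458/5.610 = 0.0438.
Since the desired path is higher order in A, keeping C_A high (PFR or concentrated feed) favours D.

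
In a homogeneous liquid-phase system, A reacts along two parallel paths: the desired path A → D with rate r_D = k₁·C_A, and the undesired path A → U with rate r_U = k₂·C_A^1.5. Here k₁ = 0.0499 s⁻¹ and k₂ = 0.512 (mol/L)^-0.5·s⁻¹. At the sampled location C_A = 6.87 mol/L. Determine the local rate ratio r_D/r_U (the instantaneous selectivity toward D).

S_{D/U} = r_D/r_U = (k₁·C_A)/(k₂·C_A^1.5) = (k₁/k₂)·C_A^-0.5.
= (0.0499×6.870) / (0.512×6.870^1.5) = 0.3428/9.219 = 0.0372.

0.0372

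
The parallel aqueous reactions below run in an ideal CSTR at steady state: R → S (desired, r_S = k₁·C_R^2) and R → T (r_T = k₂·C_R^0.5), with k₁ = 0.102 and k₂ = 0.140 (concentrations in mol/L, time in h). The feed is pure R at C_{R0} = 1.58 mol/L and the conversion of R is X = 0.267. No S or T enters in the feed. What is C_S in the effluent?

0.201 mol/L

Exit C_R = C_{R0}(1−X) = 1.58×0.733 = 1.158 mol/L.
Rates in a CSTR are evaluated at the outlet concentration: r_S = 0.102×1.158^2 = 0.1368, r_T = 0.140×1.158^0.5 = 0.1507.
Fraction of consumed R going to S: r_S/(r_S+r_T) = 0.4759.
C_S = 0.4759·C_{R0}·X = 0.4759×1.58×0.267 = 0.201 mol/L.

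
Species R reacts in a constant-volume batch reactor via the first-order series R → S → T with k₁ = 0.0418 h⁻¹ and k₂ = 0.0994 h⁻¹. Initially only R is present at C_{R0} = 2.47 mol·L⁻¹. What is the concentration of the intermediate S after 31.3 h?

0.405 mol·L⁻¹

For first-order series with pure R initially, C_S(t) = k₁C_{R0}/(k₂−k₁)·(e^(−k₁t) − e^(−k₂t)).
e^(−k₁t) = e^(−0.0418×31.3) = e^(−1.308) = 0.2703; e^(−k₂t) = e^(−3.111) = 0.04455.
C_S = 0.0418×2.47/(0.0994−0.0418) × (0.2703−0.04455) = 1.792×0.2257 = 0.4046 mol·L⁻¹.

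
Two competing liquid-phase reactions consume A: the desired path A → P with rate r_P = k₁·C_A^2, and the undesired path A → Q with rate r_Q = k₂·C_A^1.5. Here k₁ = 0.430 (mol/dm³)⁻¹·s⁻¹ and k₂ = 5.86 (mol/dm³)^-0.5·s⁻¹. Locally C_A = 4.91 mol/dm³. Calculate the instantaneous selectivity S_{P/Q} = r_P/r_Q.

0.163

S_{P/Q} = r_P/r_Q = (k₁·C_A^2)/(k₂·C_A^1.5) = (k₁/k₂)·C_A^0.5.
= (0.430×4.910^2) / (5.86×4.910^1.5) = 10.37/63.76 = 0.163.
Since the desired path is higher order in A, keeping C_A high (PFR or concentrated feed) favours P.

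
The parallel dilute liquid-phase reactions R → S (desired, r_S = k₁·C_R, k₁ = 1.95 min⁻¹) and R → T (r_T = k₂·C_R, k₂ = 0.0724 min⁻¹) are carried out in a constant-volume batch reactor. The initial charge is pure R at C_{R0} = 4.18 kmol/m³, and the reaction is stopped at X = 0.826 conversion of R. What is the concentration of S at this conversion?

3.33 kmol/m³

C_R = C_{R0}(1−X) = 0.7273 kmol/m³.
Both paths are first order in R, so the instantaneous fraction to S is constant: dC_S/d(−C_R) = k₁/(k₁+k₂) = 0.9642.
C_S = 0.9642·(C_{R0}−C_R) = 0.9642×3.453 = 3.33 kmol/m³.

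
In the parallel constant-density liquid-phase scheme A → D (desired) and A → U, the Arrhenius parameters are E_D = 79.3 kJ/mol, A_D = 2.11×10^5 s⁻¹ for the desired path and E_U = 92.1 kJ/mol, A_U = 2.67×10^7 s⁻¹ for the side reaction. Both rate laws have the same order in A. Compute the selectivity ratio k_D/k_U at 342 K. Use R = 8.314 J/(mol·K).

0.713

k_D/k_U = (A_D/A_U)·exp[−(E_D−E_U)/(RT)] = (A_D/A_U)·exp[(E_U−E_D)/(RT)].
(E_U−E_D)/(RT) = (92.1−79.3)×10³/(8.314×342) = 12800/2843 = 4.502.
k_D/k_U = (2.11×10^5/2.67×10^7)·exp(4.502) = 0.007903 × 90.17 = 0.713.
Since E_D < E_U, lowering the temperature improves selectivity toward D.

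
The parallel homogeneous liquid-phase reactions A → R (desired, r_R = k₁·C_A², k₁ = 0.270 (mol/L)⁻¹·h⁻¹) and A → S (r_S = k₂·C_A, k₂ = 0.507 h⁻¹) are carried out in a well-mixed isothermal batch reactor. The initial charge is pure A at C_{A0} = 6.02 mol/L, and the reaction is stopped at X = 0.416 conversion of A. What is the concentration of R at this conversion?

1.79 mol/L

C_A = C_{A0}(1−X) = 3.516 mol/L.
Along a PFR/batch, dC_S/dC_A = −r_S/(r_R+r_S) = −k₂/(k₂+k₁·C_A).
Integrating from C_{A0} to C_A: C_S = (0.507/0.270)·ln[(0.507+0.270·6.02)/(0.507+0.270·3.52)] = 1.878·ln(2.132/1.456) = 0.7162 mol/L.
Then C_R = (C_{A0}−C_A) − C_S = 2.504 − 0.7162 = 1.788 mol/L.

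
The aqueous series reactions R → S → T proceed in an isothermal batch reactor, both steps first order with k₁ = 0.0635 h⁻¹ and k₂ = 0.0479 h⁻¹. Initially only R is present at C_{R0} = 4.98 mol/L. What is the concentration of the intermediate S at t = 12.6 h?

1.98 mol/L

For first-order series with pure R initially, C_S(t) = k₁C_{R0}/(k₂−k₁)·(e^(−k₁t) − e^(−k₂t)).
e^(−k₁t) = e^(−0.0635×12.6) = e^(−0.8001) = 0.4493; e^(−k₂t) = e^(−0.6035) = 0.5469.
C_S = 0.0635×4.98/(0.0479−0.0635) × (0.4493−0.5469) = (-20.27)×(-0.09759) = 1.978 mol/L.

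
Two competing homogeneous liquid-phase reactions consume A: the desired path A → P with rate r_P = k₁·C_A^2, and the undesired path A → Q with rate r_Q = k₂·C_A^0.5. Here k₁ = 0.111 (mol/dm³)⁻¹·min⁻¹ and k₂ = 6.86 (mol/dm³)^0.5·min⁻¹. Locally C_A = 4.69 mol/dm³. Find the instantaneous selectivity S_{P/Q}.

0.164

S_{P/Q} = r_P/r_Q = (k₁·C_A^2)/(k₂·C_A^0.5) = (k₁/k₂)·C_A^1.5.
= (0.111×4.690^2) / (6.86×4.690^0.5) = 2.442/14.86 = 0.164.
Since the desired path is higher order in A, keeping C_A high (PFR or concentrated feed) favours P.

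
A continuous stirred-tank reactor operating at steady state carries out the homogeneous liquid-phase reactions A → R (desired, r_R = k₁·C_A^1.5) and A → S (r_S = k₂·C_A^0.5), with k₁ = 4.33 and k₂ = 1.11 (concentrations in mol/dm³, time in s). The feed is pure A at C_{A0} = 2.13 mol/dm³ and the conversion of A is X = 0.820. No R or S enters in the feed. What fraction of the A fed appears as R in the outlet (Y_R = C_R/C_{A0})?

Exit C_A = C_{A0}(1−X) = 2.13×0.180 = 0.3834 mol/dm³.
In a CSTR the entire volume is at exit conditions, so r_R = 4.33×0.3834^1.5 = 1.028 and r_S = 1.11×0.3834^0.5 = 0.6873.
Fraction of consumed A going to R: r_R/(r_R+r_S) = 0.5993.
C_R = 0.5993·C_{A0}·X = 0.5993×2.13×0.820 = 1.05 mol/dm³; Y_R = C_R/C_{A0} = 0.491.

0.491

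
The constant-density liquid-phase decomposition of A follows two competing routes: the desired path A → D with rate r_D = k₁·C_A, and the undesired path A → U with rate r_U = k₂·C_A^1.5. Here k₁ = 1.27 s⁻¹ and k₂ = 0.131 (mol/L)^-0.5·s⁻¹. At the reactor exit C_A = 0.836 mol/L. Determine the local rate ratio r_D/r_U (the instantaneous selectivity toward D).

S_{D/U} = r_D/r_U = (k₁·C_A)/(k₂·C_A^1.5) = (k₁/k₂)·C_A^-0.5.
= (1.27×0.8360) / (0.131×0.8360^1.5) = 1.062/0.1001 = 10.6.

10.6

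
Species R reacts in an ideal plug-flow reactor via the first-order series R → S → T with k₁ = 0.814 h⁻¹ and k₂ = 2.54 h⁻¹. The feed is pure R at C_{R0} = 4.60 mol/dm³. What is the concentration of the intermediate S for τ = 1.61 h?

0.549 mol/dm³

For first-order series with pure R initially, C_S(τ) = k₁C_{R0}/(k₂−k₁)·(e^(−k₁τ) − e^(−k₂τ)).
e^(−k₁τ) = e^(−0.814×1.61) = e^(−1.311) = 0.2697; e^(−k₂τ) = e^(−4.089) = 0.01675.
C_S = 0.814×4.60/(2.54−0.814) × (0.2697−0.01675) = 2.169×0.2529 = 0.5487 mol/dm³.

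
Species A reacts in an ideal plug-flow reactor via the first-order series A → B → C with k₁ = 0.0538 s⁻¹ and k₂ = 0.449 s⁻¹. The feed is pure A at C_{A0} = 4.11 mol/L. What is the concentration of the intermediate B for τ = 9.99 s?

0.321 mol/L

For first-order series with pure A initially, C_B(τ) = k₁C_{A0}/(k₂−k₁)·(e^(−k₁τ) − e^(−k₂τ)).
e^(−k₁τ) = e^(−0.0538×9.99) = e^(−0.5375) = 0.5842; e^(−k₂τ) = e^(−4.486) = 0.01127.
C_B = 0.0538×4.11/(0.449−0.0538) × (0.5842−0.01127) = 0.5595×0.5730 = 0.3206 mol/L.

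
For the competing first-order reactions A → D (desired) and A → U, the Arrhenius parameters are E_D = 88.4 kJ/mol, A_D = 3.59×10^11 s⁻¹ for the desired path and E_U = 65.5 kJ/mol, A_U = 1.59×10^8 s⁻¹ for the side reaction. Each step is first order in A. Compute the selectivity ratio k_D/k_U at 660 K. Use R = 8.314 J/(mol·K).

k_D/k_U = (A_D/A_U)·exp[−(E_D−E_U)/(RT)] = (A_D/A_U)·exp[(E_U−E_D)/(RT)].
(E_U−E_D)/(RT) = (65.5−88.4)×10³/(8.314×660) = -22900/5487 = -4.173.
k_D/k_U = (3.59×10^11/1.59×10^8)·exp(-4.173) = 2258 × 0.01540 = 34.8.

34.8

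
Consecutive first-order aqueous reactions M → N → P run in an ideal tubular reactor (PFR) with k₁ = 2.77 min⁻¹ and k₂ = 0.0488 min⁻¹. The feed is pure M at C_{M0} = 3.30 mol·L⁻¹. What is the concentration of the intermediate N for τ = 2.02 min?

3.03 mol·L⁻¹

The intermediate concentration in a first-order A→B→C sequence is C_N = k₁C_{M0}(e^(−k₁τ) − e^(−k₂τ))/(k₂−k₁).
e^(−k₁τ) = e^(−2.77×2.02) = e^(−5.595) = 0.003715; e^(−k₂τ) = e^(−0.09858) = 0.9061.
C_N = 2.77×3.30/(0.0488−2.77) × (0.003715−0.9061) = (-3.359)×(-0.9024) = 3.031 mol·L⁻¹.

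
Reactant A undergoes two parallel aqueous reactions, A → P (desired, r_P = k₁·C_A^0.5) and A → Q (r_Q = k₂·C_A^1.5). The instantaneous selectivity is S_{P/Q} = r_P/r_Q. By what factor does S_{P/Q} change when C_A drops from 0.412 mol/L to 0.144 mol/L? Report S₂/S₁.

2.86

S_{P/Q} = (k₁/k₂)·C_A⁻¹, so S₂/S₁ = (C_{A,2}/C_{A,1})⁻¹.
= 0.412/0.144 = 2.86.
Selectivity toward P rises as C_A falls — low-concentration operation is favoured.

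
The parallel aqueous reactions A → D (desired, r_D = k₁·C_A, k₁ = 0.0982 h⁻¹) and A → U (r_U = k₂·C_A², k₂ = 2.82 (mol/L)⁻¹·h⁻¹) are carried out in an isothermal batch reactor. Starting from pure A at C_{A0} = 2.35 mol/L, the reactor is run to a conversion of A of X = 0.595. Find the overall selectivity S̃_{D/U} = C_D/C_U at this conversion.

C_A = C_{A0}(1−X) = 0.9518 mol/L.
Along a PFR/batch, dC_D/dC_A = −r_D/(r_D+r_U) = −k₁/(k₁+k₂·C_A).
Integrating from C_{A0} to C_A: C_D = (0.0982/2.82)·ln[(0.0982+2.82·2.35)/(0.0982+2.82·0.952)] = 0.03482·ln(6.725/2.782) = 0.03074 mol/L.
C_U = (C_{A0}−C_A)−C_D = 1.368 mol/L; S̃_{D/U} = 0.03074/1.368 = 0.0225.

0.0225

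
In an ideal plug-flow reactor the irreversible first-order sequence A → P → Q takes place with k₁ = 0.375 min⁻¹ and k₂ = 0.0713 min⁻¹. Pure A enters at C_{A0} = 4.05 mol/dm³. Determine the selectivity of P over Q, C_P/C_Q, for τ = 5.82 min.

3.20

Solving the coupled first-order balances gives C_P(τ) = [k₁/(k₂−k₁)]·C_{A0}·(e^(−k₁τ) − e^(−k₂τ)).
e^(−k₁τ) = e^(−0.375×5.82) = e^(−2.183) = 0.1128; e^(−k₂τ) = e^(−0.4150) = 0.6604.
C_P = 0.375×4.05/(0.0713−0.375) × (0.1128−0.6604) = (-5.001)×(-0.5476) = 2.738 mol/dm³.
C_A = C_{A0}e^(−k₁τ) = 0.4567 mol/dm³, so C_Q = C_{A0}−C_A−C_P = 0.8549 mol/dm³; C_P/C_Q = 3.20.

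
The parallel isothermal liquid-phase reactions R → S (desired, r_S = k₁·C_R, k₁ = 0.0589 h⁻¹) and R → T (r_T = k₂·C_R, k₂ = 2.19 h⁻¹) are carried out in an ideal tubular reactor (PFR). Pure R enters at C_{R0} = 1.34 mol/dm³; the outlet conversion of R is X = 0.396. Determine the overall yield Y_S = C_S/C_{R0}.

0.0104

C_R = C_{R0}(1−X) = 0.8094 mol/dm³.
Both paths are first order in R, so the instantaneous fraction to S is constant: dC_S/d(−C_R) = k₁/(k₁+k₂) = 0.02619.
C_S = 0.02619·(C_{R0}−C_R) = 0.02619×0.5306 = 0.0139 mol/dm³.
Y_S = C_S/C_{R0} = 0.01390/1.34 = 0.0104.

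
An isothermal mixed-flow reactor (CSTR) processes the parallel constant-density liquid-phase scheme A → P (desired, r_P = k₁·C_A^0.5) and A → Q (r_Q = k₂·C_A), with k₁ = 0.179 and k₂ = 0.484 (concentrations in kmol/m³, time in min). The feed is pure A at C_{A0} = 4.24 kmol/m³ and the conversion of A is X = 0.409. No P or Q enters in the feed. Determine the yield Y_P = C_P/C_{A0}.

0.0775

Exit C_A = C_{A0}(1−X) = 4.24×0.591 = 2.506 kmol/m³.
A CSTR operates uniformly at the exit composition, giving r_P = 0.2834 and r_Q = 1.213 (each k·C_A^n at C_A = 2.506).
Fraction of consumed A going to P: r_P/(r_P+r_Q) = 0.1894.
C_P = 0.1894·C_{A0}·X = 0.1894×4.24×0.409 = 0.328 kmol/m³; Y_P = C_P/C_{A0} = 0.0775.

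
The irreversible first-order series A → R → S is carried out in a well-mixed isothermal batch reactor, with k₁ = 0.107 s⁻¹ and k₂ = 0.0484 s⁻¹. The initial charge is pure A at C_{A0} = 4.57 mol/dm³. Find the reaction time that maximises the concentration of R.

For first-order series the maximum of C_R occurs at t_opt = ln(k₂/k₁)/(k₂−k₁).
= ln(0.0484/0.107)/(0.0484−0.107) = ln(0.4523)/-0.05860 = -0.7933/-0.05860 = 13.5 s.

13.5 s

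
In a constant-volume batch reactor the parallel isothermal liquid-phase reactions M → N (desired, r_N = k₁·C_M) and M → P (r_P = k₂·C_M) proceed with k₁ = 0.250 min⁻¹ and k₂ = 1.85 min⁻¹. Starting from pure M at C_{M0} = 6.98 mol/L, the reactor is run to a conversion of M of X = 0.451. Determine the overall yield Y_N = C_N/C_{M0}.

C_M = C_{M0}(1−X) = 3.832 mol/L.
Both paths are first order in M, so the instantaneous fraction to N is constant: dC_N/d(−C_M) = k₁/(k₁+k₂) = 0.1190.
C_N = 0.1190·(C_{M0}−C_M) = 0.1190×3.148 = 0.375 mol/L.
Y_N = C_N/C_{M0} = 0.3748/6.98 = 0.0537.

0.0537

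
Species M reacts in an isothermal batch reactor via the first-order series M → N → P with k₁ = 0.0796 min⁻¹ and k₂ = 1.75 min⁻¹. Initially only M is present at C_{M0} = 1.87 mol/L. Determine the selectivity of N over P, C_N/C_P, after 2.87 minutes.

0.226

For first-order series with pure M initially, C_N(t) = k₁C_{M0}/(k₂−k₁)·(e^(−k₁t) − e^(−k₂t)).
e^(−k₁t) = e^(−0.0796×2.87) = e^(−0.2285) = 0.7958; e^(−k₂t) = e^(−5.022) = 0.006588.
C_N = 0.0796×1.87/(1.75−0.0796) × (0.7958−0.006588) = 0.08911×0.7892 = 0.07032 mol/L.
C_M = C_{M0}e^(−k₁t) = 1.488 mol/L, so C_P = C_{M0}−C_M−C_N = 0.3116 mol/L; C_N/C_P = 0.226.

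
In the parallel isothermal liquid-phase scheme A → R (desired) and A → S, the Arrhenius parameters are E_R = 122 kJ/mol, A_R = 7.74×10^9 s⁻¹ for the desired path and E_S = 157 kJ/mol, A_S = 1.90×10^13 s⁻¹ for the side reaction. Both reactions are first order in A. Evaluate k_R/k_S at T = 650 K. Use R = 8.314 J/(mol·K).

With equal orders, S_{R/S} = k_R/k_S = (A_R/A_S)·exp[(E_S−E_R)/(RT)].
(E_S−E_R)/(RT) = (157−122)×10³/(8.314×650) = 35000/5404 = 6.477.
k_R/k_S = (7.74×10^9/1.90×10^13)·exp(6.477) = 4.074×10^-4 × 649.7 = 0.265.
Since E_R < E_S, lowering the temperature improves selectivity toward R.

0.265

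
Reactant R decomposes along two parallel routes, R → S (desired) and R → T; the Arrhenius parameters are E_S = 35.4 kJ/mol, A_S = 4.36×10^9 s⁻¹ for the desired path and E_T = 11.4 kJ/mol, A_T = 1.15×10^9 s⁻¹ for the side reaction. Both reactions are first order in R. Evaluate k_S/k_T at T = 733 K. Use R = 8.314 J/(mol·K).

0.0739

With equal orders, S_{S/T} = k_S/k_T = (A_S/A_T)·exp[(E_T−E_S)/(RT)].
(E_T−E_S)/(RT) = (11.4−35.4)×10³/(8.314×733) = -24000/6094 = -3.938.
k_S/k_T = (4.36×10^9/1.15×10^9)·exp(-3.938) = 3.791 × 0.01948 = 0.0739.
Since E_S > E_T, raising the temperature improves selectivity toward S.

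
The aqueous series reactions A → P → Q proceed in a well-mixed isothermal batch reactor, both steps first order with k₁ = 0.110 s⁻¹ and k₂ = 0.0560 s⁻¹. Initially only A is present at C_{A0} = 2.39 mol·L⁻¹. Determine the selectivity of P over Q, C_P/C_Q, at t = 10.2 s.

2.60

The intermediate concentration in a first-order A→B→C sequence is C_P = k₁C_{A0}(e^(−k₁t) − e^(−k₂t))/(k₂−k₁).
e^(−k₁t) = e^(−0.110×10.2) = e^(−1.122) = 0.3256; e^(−k₂t) = e^(−0.5712) = 0.5648.
C_P = 0.110×2.39/(0.0560−0.110) × (0.3256−0.5648) = (-4.869)×(-0.2392) = 1.165 mol·L⁻¹.
C_A = C_{A0}e^(−k₁t) = 0.7783 mol·L⁻¹, so C_Q = C_{A0}−C_A−C_P = 0.4471 mol·L⁻¹; C_P/C_Q = 2.60.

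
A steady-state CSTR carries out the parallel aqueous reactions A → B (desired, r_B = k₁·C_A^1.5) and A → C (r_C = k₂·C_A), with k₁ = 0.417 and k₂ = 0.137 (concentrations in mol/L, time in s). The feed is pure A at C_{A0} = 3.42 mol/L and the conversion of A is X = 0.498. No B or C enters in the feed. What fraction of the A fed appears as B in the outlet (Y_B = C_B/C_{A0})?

0.398

Exit C_A = C_{A0}(1−X) = 3.42×0.502 = 1.717 mol/L.
In a CSTR the entire volume is at exit conditions, so r_B = 0.417×1.717^1.5 = 0.9381 and r_C = 0.137×1.717 = 0.2352.
Fraction of consumed A going to B: r_B/(r_B+r_C) = 0.7995.
C_B = 0.7995·C_{A0}·X = 0.7995×3.42×0.498 = 1.36 mol/L; Y_B = C_B/C_{A0} = 0.398.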